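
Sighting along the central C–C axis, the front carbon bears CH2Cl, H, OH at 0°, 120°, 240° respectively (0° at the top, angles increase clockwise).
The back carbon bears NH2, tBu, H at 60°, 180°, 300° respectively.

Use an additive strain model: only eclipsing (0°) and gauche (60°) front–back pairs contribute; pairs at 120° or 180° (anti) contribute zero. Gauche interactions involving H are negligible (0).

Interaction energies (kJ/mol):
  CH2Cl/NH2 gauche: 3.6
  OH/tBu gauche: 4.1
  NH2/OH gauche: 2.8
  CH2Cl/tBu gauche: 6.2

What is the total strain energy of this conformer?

This conformer is staggered. CH2Cl at 0° is gauche with NH2 at 60° (3.6); OH at 240° is gauche with tBu at 180° (4.1). Total 7.7 kJ/mol.

7.7 kJ/mol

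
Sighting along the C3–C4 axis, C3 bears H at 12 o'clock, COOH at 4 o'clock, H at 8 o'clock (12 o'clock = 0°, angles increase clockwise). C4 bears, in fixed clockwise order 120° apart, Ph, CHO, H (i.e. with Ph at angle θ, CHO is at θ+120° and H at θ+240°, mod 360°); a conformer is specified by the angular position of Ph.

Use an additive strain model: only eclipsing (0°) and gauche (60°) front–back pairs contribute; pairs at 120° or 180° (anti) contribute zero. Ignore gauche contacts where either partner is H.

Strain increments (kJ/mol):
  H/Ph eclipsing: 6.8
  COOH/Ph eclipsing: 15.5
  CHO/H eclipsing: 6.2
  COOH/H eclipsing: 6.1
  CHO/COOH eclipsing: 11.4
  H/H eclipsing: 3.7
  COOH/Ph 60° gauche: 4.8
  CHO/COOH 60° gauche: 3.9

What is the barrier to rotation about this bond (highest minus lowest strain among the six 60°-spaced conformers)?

21.5 kJ/mol

Ph at 0° is eclipsed. H at 0° is eclipsed with Ph at 0° (6.8); COOH at 120° is eclipsed with CHO at 120° (11.4); H at 240° is eclipsed with H at 240° (3.7). Total 21.9 kJ/mol.
Ph at 60° is staggered. COOH at 120° is gauche with Ph at 60° (4.8); COOH at 120° is gauche with CHO at 180° (3.9). Total 8.7 kJ/mol.
Ph at 120° is eclipsed. H at 0° is eclipsed with H at 0° (3.7); COOH at 120° is eclipsed with Ph at 120° (15.5); H at 240° is eclipsed with CHO at 240° (6.2). Total 25.4 kJ/mol.
Ph at 180° is staggered. COOH at 120° is gauche with Ph at 180° (4.8). Total 4.8 kJ/mol.
Ph at 240° is eclipsed. H at 0° is eclipsed with CHO at 0° (6.2); COOH at 120° is eclipsed with H at 120° (6.1); H at 240° is eclipsed with Ph at 240° (6.8). Total 19.1 kJ/mol.
Ph at 300° is staggered. COOH at 120° is gauche with CHO at 60° (3.9). Total 3.9 kJ/mol.
Max at 120° (25.4 kJ/mol), min at 300° (3.9 kJ/mol); barrier = 21.5 kJ/mol.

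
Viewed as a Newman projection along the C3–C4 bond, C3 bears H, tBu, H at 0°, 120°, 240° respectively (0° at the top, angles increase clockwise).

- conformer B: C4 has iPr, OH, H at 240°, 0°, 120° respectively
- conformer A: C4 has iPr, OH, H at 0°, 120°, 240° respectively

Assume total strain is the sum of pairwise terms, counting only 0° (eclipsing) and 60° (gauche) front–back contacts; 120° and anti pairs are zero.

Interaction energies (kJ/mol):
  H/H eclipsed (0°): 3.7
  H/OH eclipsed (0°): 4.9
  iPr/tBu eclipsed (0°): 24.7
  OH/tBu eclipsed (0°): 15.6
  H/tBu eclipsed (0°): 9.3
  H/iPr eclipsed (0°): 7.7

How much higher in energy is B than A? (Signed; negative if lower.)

-5.1 kJ/mol

B is eclipsed. H at 0° is eclipsed with OH at 0° (4.9); tBu at 120° is eclipsed with H at 120° (9.3); H at 240° is eclipsed with iPr at 240° (7.7). Total 21.9 kJ/mol.
A is eclipsed. H at 0° is eclipsed with iPr at 0° (7.7); tBu at 120° is eclipsed with OH at 120° (15.6); H at 240° is eclipsed with H at 240° (3.7). Total 27.0 kJ/mol.
E(B) − E(A) = 21.9 − 27.0 = -5.1 kJ/mol.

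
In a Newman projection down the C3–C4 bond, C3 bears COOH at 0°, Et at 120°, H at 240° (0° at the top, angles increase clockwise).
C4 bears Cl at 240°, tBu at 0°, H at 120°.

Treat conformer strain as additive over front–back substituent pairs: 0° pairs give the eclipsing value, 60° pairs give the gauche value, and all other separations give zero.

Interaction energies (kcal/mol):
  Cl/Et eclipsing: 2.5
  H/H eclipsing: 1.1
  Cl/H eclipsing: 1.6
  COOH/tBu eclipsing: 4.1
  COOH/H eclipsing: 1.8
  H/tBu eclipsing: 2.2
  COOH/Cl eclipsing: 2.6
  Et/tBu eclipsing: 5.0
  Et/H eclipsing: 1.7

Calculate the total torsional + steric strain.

This conformer (eclipsed): COOH(0°)/tBu(0°) eclipsed 4.1; Et(120°)/H(120°) eclipsed 1.7; H(240°)/Cl(240°) eclipsed 1.6 → 7.4 kcal/mol.

7.4 kcal/mol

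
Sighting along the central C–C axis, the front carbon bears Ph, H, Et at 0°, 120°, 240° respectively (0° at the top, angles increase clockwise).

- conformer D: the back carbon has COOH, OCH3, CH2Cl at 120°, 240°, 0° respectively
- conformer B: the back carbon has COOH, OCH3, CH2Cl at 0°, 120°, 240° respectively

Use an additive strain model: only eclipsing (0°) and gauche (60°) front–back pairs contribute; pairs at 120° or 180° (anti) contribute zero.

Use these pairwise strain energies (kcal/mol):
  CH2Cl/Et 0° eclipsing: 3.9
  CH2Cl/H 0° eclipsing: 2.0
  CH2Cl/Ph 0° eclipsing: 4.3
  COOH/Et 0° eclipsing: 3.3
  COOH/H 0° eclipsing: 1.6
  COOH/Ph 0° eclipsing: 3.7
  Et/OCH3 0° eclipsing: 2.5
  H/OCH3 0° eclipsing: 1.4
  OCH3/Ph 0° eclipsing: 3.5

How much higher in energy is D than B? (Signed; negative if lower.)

D (eclipsed): Ph–CH2Cl eclipsed, H–COOH eclipsed, Et–OCH3 eclipsed; 4.3 + 1.6 + 2.5 = 8.4 kcal/mol.
B (eclipsed): Ph–COOH eclipsed, H–OCH3 eclipsed, Et–CH2Cl eclipsed; 3.7 + 1.4 + 3.9 = 9.0 kcal/mol.
E(D) − E(B) = 8.4 − 9.0 = -0.6 kcal/mol.

-0.6 kcal/mol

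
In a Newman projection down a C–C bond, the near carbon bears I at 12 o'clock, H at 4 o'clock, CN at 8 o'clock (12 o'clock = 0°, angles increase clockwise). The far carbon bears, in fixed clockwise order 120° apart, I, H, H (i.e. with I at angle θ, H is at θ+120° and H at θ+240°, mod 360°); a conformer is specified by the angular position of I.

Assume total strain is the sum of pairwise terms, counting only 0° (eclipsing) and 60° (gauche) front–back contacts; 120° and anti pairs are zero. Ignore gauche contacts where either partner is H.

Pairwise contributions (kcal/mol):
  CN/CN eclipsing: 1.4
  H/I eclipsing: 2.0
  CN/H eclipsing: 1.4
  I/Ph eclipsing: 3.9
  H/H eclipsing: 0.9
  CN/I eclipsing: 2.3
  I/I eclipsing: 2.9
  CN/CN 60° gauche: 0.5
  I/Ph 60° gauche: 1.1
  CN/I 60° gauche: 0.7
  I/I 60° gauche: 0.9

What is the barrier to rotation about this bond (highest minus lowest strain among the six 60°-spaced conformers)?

I at 0° is eclipsed. I at 0° is eclipsed with I at 0° (2.9); H at 120° is eclipsed with H at 120° (0.9); CN at 240° is eclipsed with H at 240° (1.4). Total 5.2 kcal/mol.
I at 60° is staggered. I at 0° is gauche with I at 60° (0.9). Total 0.9 kcal/mol.
I at 120° is eclipsed. I at 0° is eclipsed with H at 0° (2.0); H at 120° is eclipsed with I at 120° (2.0); CN at 240° is eclipsed with H at 240° (1.4). Total 5.4 kcal/mol.
I at 180° is staggered. CN at 240° is gauche with I at 180° (0.7). Total 0.7 kcal/mol.
I at 240° is eclipsed. I at 0° is eclipsed with H at 0° (2.0); H at 120° is eclipsed with H at 120° (0.9); CN at 240° is eclipsed with I at 240° (2.3). Total 5.2 kcal/mol.
I at 300° is staggered. I at 0° is gauche with I at 300° (0.9); CN at 240° is gauche with I at 300° (0.7). Total 1.6 kcal/mol.
Max at 120° (5.4 kcal/mol), min at 180° (0.7 kcal/mol); barrier = 4.7 kcal/mol.

4.7 kcal/mol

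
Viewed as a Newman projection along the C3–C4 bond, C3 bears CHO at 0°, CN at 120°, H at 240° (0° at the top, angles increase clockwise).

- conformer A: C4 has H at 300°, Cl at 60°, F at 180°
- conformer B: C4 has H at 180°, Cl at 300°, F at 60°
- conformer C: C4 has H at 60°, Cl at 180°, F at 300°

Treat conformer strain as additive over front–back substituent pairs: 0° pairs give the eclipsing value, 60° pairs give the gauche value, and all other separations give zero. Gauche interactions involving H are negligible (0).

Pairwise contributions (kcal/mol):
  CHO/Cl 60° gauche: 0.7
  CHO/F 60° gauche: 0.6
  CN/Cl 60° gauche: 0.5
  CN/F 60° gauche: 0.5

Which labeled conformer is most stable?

C

A (staggered): CHO–Cl gauche, CN–Cl gauche, CN–F gauche; 0.7 + 0.5 + 0.5 = 1.7 kcal/mol.
B (staggered): CHO–Cl gauche, CHO–F gauche, CN–F gauche; 0.7 + 0.6 + 0.5 = 1.8 kcal/mol.
C (staggered): CHO–F gauche, CN–Cl gauche; 0.6 + 0.5 = 1.1 kcal/mol.
C has the lowest total (1.1 kcal/mol).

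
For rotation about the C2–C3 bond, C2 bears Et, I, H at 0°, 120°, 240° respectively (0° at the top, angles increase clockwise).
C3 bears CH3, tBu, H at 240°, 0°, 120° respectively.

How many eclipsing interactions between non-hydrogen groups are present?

Non-H eclipsing pairs: Et(0°)/tBu(0°) — 1 interaction.

1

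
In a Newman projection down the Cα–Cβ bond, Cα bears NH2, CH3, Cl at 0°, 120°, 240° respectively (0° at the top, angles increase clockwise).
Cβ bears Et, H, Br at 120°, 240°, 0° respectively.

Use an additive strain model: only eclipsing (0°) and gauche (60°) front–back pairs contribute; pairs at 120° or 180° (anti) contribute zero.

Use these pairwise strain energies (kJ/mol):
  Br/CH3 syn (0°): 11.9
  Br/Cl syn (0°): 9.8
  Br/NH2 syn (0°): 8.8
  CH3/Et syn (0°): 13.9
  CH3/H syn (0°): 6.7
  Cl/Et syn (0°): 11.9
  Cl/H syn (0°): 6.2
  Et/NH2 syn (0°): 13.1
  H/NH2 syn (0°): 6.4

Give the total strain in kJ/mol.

This conformer (eclipsed): NH2–Br eclipsed, CH3–Et eclipsed, Cl–H eclipsed; 8.8 + 13.9 + 6.2 = 28.9 kJ/mol.

28.9 kJ/mol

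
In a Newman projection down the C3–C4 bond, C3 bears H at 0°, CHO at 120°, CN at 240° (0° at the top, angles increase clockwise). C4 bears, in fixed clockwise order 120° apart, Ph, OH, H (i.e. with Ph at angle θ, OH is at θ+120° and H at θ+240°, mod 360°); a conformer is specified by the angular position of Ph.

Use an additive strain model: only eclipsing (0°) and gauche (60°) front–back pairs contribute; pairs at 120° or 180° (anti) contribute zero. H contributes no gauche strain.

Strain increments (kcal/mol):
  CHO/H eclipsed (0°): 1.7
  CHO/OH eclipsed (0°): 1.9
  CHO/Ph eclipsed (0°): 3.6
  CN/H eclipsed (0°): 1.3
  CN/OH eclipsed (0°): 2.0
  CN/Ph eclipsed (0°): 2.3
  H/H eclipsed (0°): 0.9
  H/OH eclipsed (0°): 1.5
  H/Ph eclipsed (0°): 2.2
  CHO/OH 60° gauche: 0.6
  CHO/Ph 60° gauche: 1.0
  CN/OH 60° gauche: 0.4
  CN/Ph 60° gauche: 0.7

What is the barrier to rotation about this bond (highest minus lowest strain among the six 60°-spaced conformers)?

Ph at 0° (eclipsed): H–Ph eclipsed, CHO–OH eclipsed, CN–H eclipsed; 2.2 + 1.9 + 1.3 = 5.4 kcal/mol.
Ph at 60° (staggered): CHO–Ph gauche, CHO–OH gauche, CN–OH gauche; 1.0 + 0.6 + 0.4 = 2.0 kcal/mol.
Ph at 120° (eclipsed): H–H eclipsed, CHO–Ph eclipsed, CN–OH eclipsed; 0.9 + 3.6 + 2.0 = 6.5 kcal/mol.
Ph at 180° (staggered): CHO–Ph gauche, CN–Ph gauche, CN–OH gauche; 1.0 + 0.7 + 0.4 = 2.1 kcal/mol.
Ph at 240° (eclipsed): H–OH eclipsed, CHO–H eclipsed, CN–Ph eclipsed; 1.5 + 1.7 + 2.3 = 5.5 kcal/mol.
Ph at 300° (staggered): CHO–OH gauche, CN–Ph gauche; 0.6 + 0.7 = 1.3 kcal/mol.
Max at 120° (6.5 kcal/mol), min at 300° (1.3 kcal/mol); barrier = 5.2 kcal/mol.

5.2 kcal/mol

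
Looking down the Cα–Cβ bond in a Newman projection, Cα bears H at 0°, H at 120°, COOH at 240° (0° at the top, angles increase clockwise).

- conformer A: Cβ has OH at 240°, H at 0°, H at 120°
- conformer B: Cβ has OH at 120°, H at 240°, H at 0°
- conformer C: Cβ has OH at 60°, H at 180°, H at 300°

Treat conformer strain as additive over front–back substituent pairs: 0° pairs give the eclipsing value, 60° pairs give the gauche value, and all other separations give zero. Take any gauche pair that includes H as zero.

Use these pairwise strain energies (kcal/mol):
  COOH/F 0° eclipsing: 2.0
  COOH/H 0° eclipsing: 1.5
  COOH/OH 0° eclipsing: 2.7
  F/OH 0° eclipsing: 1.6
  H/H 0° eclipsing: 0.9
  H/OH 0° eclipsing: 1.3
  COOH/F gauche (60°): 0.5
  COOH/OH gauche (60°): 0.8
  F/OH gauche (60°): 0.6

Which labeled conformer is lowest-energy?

A (eclipsed): H–H eclipsed, H–H eclipsed, COOH–OH eclipsed; 0.9 + 0.9 + 2.7 = 4.5 kcal/mol.
B (eclipsed): H–H eclipsed, H–OH eclipsed, COOH–H eclipsed; 0.9 + 1.3 + 1.5 = 3.7 kcal/mol.
C (staggered): no non-H gauche contacts → 0.0 kcal/mol.
C has the lowest total (0.0 kcal/mol).

C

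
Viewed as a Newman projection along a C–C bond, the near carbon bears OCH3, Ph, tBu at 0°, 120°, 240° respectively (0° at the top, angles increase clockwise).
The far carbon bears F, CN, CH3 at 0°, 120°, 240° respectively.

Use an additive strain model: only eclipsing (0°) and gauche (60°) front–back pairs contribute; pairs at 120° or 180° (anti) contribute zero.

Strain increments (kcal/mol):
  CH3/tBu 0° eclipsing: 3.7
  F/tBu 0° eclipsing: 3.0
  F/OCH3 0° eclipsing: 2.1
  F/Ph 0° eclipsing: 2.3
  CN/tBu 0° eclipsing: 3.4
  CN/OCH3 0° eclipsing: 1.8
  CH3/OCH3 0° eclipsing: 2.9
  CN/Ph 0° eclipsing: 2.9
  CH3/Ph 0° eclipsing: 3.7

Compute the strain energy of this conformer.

This conformer (eclipsed): OCH3(0°)/F(0°) eclipsed 2.1; Ph(120°)/CN(120°) eclipsed 2.9; tBu(240°)/CH3(240°) eclipsed 3.7 → 8.7 kcal/mol.

8.7 kcal/mol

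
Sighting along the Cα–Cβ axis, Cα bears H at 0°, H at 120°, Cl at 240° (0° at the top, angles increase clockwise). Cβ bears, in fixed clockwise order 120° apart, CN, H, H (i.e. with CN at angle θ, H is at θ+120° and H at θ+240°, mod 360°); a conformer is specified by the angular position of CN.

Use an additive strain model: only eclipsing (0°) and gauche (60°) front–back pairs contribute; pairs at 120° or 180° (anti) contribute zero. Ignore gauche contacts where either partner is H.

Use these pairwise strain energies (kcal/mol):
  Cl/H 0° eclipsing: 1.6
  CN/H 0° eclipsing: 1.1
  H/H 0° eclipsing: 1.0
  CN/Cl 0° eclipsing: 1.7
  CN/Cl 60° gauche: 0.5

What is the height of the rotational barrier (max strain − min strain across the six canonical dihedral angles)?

3.7 kcal/mol

CN at 0° (eclipsed): H–CN eclipsed, H–H eclipsed, Cl–H eclipsed; 1.1 + 1.0 + 1.6 = 3.7 kcal/mol.
CN at 60° (staggered): no non-H gauche contacts → 0.0 kcal/mol.
CN at 120° (eclipsed): H–H eclipsed, H–CN eclipsed, Cl–H eclipsed; 1.0 + 1.1 + 1.6 = 3.7 kcal/mol.
CN at 180° (staggered): Cl–CN gauche; 0.5 = 0.5 kcal/mol.
CN at 240° (eclipsed): H–H eclipsed, H–H eclipsed, Cl–CN eclipsed; 1.0 + 1.0 + 1.7 = 3.7 kcal/mol.
CN at 300° (staggered): Cl–CN gauche; 0.5 = 0.5 kcal/mol.
Max at 0° (3.7 kcal/mol), min at 60° (0.0 kcal/mol); barrier = 3.7 kcal/mol.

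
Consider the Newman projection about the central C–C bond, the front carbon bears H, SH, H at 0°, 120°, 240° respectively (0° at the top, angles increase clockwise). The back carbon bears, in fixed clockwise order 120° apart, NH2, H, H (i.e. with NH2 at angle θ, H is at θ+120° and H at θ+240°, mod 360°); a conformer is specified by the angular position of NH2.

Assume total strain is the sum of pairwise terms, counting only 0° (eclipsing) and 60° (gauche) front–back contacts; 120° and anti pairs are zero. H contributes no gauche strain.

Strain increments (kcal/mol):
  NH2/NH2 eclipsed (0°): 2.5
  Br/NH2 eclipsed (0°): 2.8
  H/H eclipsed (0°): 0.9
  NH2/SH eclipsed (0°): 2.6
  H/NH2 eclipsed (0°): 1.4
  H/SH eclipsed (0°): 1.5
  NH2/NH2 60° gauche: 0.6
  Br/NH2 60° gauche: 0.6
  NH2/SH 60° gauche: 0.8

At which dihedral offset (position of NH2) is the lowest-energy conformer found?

NH2 at 0° (eclipsed): H–NH2 eclipsed, SH–H eclipsed, H–H eclipsed; 1.4 + 1.5 + 0.9 = 3.8 kcal/mol.
NH2 at 60° (staggered): SH–NH2 gauche; 0.8 = 0.8 kcal/mol.
NH2 at 120° (eclipsed): H–H eclipsed, SH–NH2 eclipsed, H–H eclipsed; 0.9 + 2.6 + 0.9 = 4.4 kcal/mol.
NH2 at 180° (staggered): SH–NH2 gauche; 0.8 = 0.8 kcal/mol.
NH2 at 240° (eclipsed): H–H eclipsed, SH–H eclipsed, H–NH2 eclipsed; 0.9 + 1.5 + 1.4 = 3.8 kcal/mol.
NH2 at 300° (staggered): no non-H gauche contacts → 0.0 kcal/mol.
The minimum (0.0 kcal/mol) occurs with NH2 at 300°.

300°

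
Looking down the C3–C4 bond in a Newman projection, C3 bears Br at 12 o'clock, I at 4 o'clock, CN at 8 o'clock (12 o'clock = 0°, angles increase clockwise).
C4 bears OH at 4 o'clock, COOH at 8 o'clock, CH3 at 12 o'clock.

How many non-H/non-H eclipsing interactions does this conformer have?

3

Non-H eclipsing pairs: Br(0°)/CH3(0°); I(120°)/OH(120°); CN(240°)/COOH(240°) — 3 interactions.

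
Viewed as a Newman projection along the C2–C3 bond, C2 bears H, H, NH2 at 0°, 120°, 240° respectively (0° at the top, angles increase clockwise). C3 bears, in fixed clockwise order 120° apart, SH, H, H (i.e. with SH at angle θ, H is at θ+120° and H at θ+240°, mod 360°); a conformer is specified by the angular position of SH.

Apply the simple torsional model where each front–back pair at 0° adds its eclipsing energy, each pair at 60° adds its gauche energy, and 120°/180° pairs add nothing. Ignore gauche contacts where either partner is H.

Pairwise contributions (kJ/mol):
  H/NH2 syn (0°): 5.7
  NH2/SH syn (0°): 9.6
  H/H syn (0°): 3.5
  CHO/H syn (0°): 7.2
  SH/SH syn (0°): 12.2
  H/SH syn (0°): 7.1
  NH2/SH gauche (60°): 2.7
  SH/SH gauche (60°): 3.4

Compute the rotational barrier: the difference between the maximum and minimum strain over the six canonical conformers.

SH at 0° (eclipsed): H(0°)/SH(0°) eclipsed 7.1; H(120°)/H(120°) eclipsed 3.5; NH2(240°)/H(240°) eclipsed 5.7 → 16.3 kJ/mol.
SH at 60° (staggered): no non-H gauche contacts → 0.0 kJ/mol.
SH at 120° (eclipsed): H(0°)/H(0°) eclipsed 3.5; H(120°)/SH(120°) eclipsed 7.1; NH2(240°)/H(240°) eclipsed 5.7 → 16.3 kJ/mol.
SH at 180° (staggered): NH2(240°)/SH(180°) gauche 2.7 → 2.7 kJ/mol.
SH at 240° (eclipsed): H(0°)/H(0°) eclipsed 3.5; H(120°)/H(120°) eclipsed 3.5; NH2(240°)/SH(240°) eclipsed 9.6 → 16.6 kJ/mol.
SH at 300° (staggered): NH2(240°)/SH(300°) gauche 2.7 → 2.7 kJ/mol.
Max at 240° (16.6 kJ/mol), min at 60° (0.0 kJ/mol); barrier = 16.6 kJ/mol.

16.6 kJ/mol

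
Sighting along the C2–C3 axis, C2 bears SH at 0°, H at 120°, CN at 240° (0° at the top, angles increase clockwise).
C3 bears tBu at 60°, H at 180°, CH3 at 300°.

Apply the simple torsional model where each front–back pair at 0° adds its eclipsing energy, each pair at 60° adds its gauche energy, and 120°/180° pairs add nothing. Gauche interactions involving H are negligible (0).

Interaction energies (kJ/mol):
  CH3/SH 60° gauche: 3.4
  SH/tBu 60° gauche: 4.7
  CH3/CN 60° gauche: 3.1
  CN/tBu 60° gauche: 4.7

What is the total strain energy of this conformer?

This conformer (staggered): SH(0°)/tBu(60°) gauche 4.7; SH(0°)/CH3(300°) gauche 3.4; CN(240°)/CH3(300°) gauche 3.1 → 11.2 kJ/mol.

11.2 kJ/mol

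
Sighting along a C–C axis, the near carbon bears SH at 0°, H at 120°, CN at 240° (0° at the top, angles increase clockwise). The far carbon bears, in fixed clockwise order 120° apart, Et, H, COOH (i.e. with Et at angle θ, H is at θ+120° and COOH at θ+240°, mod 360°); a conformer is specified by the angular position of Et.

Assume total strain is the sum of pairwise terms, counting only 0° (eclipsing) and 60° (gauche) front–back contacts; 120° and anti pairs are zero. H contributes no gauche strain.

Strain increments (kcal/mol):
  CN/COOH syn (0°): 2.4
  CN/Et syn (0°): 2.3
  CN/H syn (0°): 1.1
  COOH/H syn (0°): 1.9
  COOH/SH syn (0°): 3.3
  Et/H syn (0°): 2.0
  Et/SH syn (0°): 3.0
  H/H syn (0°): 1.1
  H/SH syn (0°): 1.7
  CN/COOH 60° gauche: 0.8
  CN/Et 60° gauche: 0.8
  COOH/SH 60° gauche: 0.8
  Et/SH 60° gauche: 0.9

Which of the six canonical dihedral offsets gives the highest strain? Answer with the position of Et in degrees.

0°

Et at 0° (eclipsed): SH(0°)/Et(0°) eclipsed 3.0; H(120°)/H(120°) eclipsed 1.1; CN(240°)/COOH(240°) eclipsed 2.4 → 6.5 kcal/mol.
Et at 60° (staggered): SH(0°)/Et(60°) gauche 0.9; SH(0°)/COOH(300°) gauche 0.8; CN(240°)/COOH(300°) gauche 0.8 → 2.5 kcal/mol.
Et at 120° (eclipsed): SH(0°)/COOH(0°) eclipsed 3.3; H(120°)/Et(120°) eclipsed 2.0; CN(240°)/H(240°) eclipsed 1.1 → 6.4 kcal/mol.
Et at 180° (staggered): SH(0°)/COOH(60°) gauche 0.8; CN(240°)/Et(180°) gauche 0.8 → 1.6 kcal/mol.
Et at 240° (eclipsed): SH(0°)/H(0°) eclipsed 1.7; H(120°)/COOH(120°) eclipsed 1.9; CN(240°)/Et(240°) eclipsed 2.3 → 5.9 kcal/mol.
Et at 300° (staggered): SH(0°)/Et(300°) gauche 0.9; CN(240°)/Et(300°) gauche 0.8; CN(240°)/COOH(180°) gauche 0.8 → 2.5 kcal/mol.
The maximum (6.5 kcal/mol) occurs with Et at 0°.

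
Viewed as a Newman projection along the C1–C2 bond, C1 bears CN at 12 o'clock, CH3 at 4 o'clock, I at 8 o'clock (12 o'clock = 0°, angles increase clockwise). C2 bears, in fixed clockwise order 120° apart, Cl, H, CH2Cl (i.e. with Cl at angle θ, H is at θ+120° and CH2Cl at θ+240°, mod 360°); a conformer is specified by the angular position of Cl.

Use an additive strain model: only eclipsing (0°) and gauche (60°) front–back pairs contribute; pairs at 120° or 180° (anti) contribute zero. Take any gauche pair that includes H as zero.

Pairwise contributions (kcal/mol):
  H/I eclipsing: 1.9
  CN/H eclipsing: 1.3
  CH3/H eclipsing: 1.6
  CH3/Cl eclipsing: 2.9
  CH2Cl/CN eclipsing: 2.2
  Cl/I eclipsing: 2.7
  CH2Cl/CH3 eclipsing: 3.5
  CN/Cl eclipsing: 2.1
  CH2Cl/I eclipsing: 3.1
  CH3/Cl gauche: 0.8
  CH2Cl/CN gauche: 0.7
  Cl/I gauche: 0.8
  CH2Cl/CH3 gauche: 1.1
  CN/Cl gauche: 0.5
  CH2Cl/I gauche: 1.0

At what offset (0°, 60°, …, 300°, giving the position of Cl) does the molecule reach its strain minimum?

Cl at 0° (eclipsed): CN(0°)/Cl(0°) eclipsed 2.1; CH3(120°)/H(120°) eclipsed 1.6; I(240°)/CH2Cl(240°) eclipsed 3.1 → 6.8 kcal/mol.
Cl at 60° (staggered): CN(0°)/Cl(60°) gauche 0.5; CN(0°)/CH2Cl(300°) gauche 0.7; CH3(120°)/Cl(60°) gauche 0.8; I(240°)/CH2Cl(300°) gauche 1.0 → 3.0 kcal/mol.
Cl at 120° (eclipsed): CN(0°)/CH2Cl(0°) eclipsed 2.2; CH3(120°)/Cl(120°) eclipsed 2.9; I(240°)/H(240°) eclipsed 1.9 → 7.0 kcal/mol.
Cl at 180° (staggered): CN(0°)/CH2Cl(60°) gauche 0.7; CH3(120°)/Cl(180°) gauche 0.8; CH3(120°)/CH2Cl(60°) gauche 1.1; I(240°)/Cl(180°) gauche 0.8 → 3.4 kcal/mol.
Cl at 240° (eclipsed): CN(0°)/H(0°) eclipsed 1.3; CH3(120°)/CH2Cl(120°) eclipsed 3.5; I(240°)/Cl(240°) eclipsed 2.7 → 7.5 kcal/mol.
Cl at 300° (staggered): CN(0°)/Cl(300°) gauche 0.5; CH3(120°)/CH2Cl(180°) gauche 1.1; I(240°)/Cl(300°) gauche 0.8; I(240°)/CH2Cl(180°) gauche 1.0 → 3.4 kcal/mol.
The minimum (3.0 kcal/mol) occurs with Cl at 60°.

60°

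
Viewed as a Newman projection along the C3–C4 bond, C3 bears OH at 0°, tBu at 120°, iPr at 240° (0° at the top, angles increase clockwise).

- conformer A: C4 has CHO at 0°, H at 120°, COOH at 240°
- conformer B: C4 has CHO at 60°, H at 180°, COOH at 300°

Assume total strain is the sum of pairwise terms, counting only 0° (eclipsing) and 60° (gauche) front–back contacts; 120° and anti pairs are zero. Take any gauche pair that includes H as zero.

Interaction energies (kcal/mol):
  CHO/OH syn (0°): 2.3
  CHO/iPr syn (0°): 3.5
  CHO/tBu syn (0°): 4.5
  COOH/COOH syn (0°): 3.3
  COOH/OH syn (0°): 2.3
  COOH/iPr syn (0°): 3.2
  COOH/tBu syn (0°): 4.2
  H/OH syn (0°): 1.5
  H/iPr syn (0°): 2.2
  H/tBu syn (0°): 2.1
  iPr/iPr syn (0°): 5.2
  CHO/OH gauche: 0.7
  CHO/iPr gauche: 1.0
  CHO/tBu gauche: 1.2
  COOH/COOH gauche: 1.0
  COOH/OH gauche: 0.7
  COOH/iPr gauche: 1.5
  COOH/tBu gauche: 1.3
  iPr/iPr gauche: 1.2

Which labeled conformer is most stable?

B

A (eclipsed): OH(0°)/CHO(0°) eclipsed 2.3; tBu(120°)/H(120°) eclipsed 2.1; iPr(240°)/COOH(240°) eclipsed 3.2 → 7.6 kcal/mol.
B (staggered): OH(0°)/CHO(60°) gauche 0.7; OH(0°)/COOH(300°) gauche 0.7; tBu(120°)/CHO(60°) gauche 1.2; iPr(240°)/COOH(300°) gauche 1.5 → 4.1 kcal/mol.
B has the lowest total (4.1 kcal/mol).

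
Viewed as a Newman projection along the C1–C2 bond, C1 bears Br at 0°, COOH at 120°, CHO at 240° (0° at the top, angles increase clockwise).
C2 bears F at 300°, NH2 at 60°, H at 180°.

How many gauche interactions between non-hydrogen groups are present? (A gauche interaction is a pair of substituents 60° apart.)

4

Non-H gauche pairs: Br(0°)/F(300°); Br(0°)/NH2(60°); COOH(120°)/NH2(60°); CHO(240°)/F(300°) — 4 interactions.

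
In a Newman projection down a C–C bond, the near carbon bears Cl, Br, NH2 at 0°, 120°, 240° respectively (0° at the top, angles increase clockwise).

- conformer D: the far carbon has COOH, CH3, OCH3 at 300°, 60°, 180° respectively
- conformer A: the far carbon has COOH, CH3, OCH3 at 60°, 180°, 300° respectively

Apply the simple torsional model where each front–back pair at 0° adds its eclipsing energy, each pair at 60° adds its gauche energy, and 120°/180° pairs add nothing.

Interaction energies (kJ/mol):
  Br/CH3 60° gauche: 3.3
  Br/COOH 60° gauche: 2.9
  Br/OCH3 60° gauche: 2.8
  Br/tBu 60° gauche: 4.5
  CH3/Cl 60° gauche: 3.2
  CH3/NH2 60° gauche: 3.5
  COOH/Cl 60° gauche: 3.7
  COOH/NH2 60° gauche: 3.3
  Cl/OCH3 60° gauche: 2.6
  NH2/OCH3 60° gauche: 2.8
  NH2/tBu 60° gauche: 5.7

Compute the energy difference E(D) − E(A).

+0.3 kJ/mol

D (staggered): Cl(0°)/COOH(300°) gauche 3.7; Cl(0°)/CH3(60°) gauche 3.2; Br(120°)/CH3(60°) gauche 3.3; Br(120°)/OCH3(180°) gauche 2.8; NH2(240°)/COOH(300°) gauche 3.3; NH2(240°)/OCH3(180°) gauche 2.8 → 19.1 kJ/mol.
A (staggered): Cl(0°)/COOH(60°) gauche 3.7; Cl(0°)/OCH3(300°) gauche 2.6; Br(120°)/COOH(60°) gauche 2.9; Br(120°)/CH3(180°) gauche 3.3; NH2(240°)/CH3(180°) gauche 3.5; NH2(240°)/OCH3(300°) gauche 2.8 → 18.8 kJ/mol.
E(D) − E(A) = 19.1 − 18.8 = +0.3 kJ/mol.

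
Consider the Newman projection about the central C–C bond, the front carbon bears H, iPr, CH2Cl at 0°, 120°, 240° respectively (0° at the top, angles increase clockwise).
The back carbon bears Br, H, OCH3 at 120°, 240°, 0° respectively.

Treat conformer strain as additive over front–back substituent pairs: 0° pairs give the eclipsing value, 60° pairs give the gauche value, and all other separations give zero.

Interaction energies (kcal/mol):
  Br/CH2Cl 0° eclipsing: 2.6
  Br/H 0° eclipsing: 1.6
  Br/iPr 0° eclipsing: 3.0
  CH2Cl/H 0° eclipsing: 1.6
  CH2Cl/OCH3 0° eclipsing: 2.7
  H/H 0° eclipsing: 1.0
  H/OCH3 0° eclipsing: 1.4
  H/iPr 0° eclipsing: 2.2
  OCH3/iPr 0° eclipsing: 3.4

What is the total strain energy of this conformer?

6.0 kcal/mol

This conformer (eclipsed): H(0°)/OCH3(0°) eclipsed 1.4; iPr(120°)/Br(120°) eclipsed 3.0; CH2Cl(240°)/H(240°) eclipsed 1.6 → 6.0 kcal/mol.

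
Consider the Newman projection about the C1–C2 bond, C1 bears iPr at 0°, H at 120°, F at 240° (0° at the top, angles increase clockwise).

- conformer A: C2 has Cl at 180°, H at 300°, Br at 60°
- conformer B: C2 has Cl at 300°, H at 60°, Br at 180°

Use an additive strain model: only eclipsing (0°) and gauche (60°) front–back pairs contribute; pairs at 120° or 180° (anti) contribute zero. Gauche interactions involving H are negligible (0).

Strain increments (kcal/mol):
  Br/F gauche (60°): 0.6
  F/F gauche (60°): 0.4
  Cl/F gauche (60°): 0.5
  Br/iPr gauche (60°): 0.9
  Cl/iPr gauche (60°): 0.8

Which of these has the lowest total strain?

A (staggered): iPr–Br gauche, F–Cl gauche; 0.9 + 0.5 = 1.4 kcal/mol.
B (staggered): iPr–Cl gauche, F–Cl gauche, F–Br gauche; 0.8 + 0.5 + 0.6 = 1.9 kcal/mol.
A has the lowest total (1.4 kcal/mol).

A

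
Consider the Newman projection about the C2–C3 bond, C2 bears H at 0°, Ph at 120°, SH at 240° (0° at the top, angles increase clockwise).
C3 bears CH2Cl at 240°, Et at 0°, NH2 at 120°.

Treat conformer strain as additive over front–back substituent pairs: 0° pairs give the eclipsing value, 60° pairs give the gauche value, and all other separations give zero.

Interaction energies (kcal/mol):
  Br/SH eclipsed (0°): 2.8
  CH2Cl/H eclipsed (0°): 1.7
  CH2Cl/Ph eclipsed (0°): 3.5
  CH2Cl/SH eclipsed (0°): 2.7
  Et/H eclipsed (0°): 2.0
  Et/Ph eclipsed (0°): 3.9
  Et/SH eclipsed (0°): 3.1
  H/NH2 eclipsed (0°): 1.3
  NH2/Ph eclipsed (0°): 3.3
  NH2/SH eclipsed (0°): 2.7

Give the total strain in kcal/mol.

8.0 kcal/mol

This conformer is eclipsed. H at 0° is eclipsed with Et at 0° (2.0); Ph at 120° is eclipsed with NH2 at 120° (3.3); SH at 240° is eclipsed with CH2Cl at 240° (2.7). Total 8.0 kcal/mol.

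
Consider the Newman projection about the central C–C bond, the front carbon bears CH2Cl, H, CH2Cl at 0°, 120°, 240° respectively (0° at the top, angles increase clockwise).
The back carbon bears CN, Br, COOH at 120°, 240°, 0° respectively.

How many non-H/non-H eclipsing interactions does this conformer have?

2

Non-H eclipsing pairs: CH2Cl(0°)/COOH(0°); CH2Cl(240°)/Br(240°) — 2 interactions.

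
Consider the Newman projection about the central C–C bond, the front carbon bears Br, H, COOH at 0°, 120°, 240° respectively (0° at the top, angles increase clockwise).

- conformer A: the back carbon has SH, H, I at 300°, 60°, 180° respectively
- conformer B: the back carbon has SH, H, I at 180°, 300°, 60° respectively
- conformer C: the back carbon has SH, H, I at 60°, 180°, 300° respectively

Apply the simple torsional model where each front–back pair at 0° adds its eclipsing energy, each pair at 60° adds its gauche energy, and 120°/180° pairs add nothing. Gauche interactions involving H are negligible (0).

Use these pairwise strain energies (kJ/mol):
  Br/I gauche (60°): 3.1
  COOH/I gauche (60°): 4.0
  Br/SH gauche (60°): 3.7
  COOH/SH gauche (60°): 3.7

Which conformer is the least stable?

A is staggered. Br at 0° is gauche with SH at 300° (3.7); COOH at 240° is gauche with SH at 300° (3.7); COOH at 240° is gauche with I at 180° (4.0). Total 11.4 kJ/mol.
B is staggered. Br at 0° is gauche with I at 60° (3.1); COOH at 240° is gauche with SH at 180° (3.7). Total 6.8 kJ/mol.
C is staggered. Br at 0° is gauche with SH at 60° (3.7); Br at 0° is gauche with I at 300° (3.1); COOH at 240° is gauche with I at 300° (4.0). Total 10.8 kJ/mol.
A has the highest total (11.4 kJ/mol).

A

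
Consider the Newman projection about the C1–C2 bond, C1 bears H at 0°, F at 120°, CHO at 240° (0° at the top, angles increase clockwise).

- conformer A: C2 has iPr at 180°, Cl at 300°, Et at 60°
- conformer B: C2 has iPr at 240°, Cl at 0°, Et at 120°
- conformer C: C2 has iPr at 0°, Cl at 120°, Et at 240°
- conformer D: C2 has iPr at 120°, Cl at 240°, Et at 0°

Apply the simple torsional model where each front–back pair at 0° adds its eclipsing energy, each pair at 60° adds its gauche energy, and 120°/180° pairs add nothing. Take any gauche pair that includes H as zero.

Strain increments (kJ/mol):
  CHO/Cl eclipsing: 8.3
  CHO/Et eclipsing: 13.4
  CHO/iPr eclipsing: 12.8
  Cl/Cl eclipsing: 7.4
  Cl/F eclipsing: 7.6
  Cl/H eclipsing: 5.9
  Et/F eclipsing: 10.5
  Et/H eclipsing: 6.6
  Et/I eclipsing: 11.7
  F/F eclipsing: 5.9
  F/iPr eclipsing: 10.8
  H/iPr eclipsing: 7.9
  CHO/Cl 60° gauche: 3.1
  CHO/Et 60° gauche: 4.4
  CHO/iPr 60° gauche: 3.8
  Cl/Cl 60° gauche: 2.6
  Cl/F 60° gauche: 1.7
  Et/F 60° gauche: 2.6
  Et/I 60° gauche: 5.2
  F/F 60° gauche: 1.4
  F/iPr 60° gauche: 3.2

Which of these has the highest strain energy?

A (staggered): F–iPr gauche, F–Et gauche, CHO–iPr gauche, CHO–Cl gauche; 3.2 + 2.6 + 3.8 + 3.1 = 12.7 kJ/mol.
B (eclipsed): H–Cl eclipsed, F–Et eclipsed, CHO–iPr eclipsed; 5.9 + 10.5 + 12.8 = 29.2 kJ/mol.
C (eclipsed): H–iPr eclipsed, F–Cl eclipsed, CHO–Et eclipsed; 7.9 + 7.6 + 13.4 = 28.9 kJ/mol.
D (eclipsed): H–Et eclipsed, F–iPr eclipsed, CHO–Cl eclipsed; 6.6 + 10.8 + 8.3 = 25.7 kJ/mol.
B has the highest total (29.2 kJ/mol).

B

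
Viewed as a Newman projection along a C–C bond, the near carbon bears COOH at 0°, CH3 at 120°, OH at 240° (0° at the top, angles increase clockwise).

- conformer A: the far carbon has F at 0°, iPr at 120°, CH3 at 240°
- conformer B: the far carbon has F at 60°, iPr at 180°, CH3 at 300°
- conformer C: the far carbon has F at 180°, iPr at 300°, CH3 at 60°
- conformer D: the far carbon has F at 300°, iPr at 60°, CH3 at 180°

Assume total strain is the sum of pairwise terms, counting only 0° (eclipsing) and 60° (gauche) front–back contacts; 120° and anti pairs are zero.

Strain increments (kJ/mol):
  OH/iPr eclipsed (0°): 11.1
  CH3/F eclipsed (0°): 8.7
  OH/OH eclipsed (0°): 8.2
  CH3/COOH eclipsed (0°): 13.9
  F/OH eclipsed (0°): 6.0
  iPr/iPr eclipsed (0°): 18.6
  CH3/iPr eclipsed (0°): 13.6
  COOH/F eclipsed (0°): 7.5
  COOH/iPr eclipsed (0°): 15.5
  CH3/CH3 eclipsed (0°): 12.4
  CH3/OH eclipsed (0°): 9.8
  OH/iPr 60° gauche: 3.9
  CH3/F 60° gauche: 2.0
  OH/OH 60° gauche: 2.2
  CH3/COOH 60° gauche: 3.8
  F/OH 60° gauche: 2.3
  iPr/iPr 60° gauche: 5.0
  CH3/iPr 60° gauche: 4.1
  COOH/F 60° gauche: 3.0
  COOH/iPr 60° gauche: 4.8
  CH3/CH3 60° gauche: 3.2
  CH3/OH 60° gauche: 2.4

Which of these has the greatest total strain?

A (eclipsed): COOH(0°)/F(0°) eclipsed 7.5; CH3(120°)/iPr(120°) eclipsed 13.6; OH(240°)/CH3(240°) eclipsed 9.8 → 30.9 kJ/mol.
B (staggered): COOH(0°)/F(60°) gauche 3.0; COOH(0°)/CH3(300°) gauche 3.8; CH3(120°)/F(60°) gauche 2.0; CH3(120°)/iPr(180°) gauche 4.1; OH(240°)/iPr(180°) gauche 3.9; OH(240°)/CH3(300°) gauche 2.4 → 19.2 kJ/mol.
C (staggered): COOH(0°)/iPr(300°) gauche 4.8; COOH(0°)/CH3(60°) gauche 3.8; CH3(120°)/F(180°) gauche 2.0; CH3(120°)/CH3(60°) gauche 3.2; OH(240°)/F(180°) gauche 2.3; OH(240°)/iPr(300°) gauche 3.9 → 20.0 kJ/mol.
D (staggered): COOH(0°)/F(300°) gauche 3.0; COOH(0°)/iPr(60°) gauche 4.8; CH3(120°)/iPr(60°) gauche 4.1; CH3(120°)/CH3(180°) gauche 3.2; OH(240°)/F(300°) gauche 2.3; OH(240°)/CH3(180°) gauche 2.4 → 19.8 kJ/mol.
A has the highest total (30.9 kJ/mol).

A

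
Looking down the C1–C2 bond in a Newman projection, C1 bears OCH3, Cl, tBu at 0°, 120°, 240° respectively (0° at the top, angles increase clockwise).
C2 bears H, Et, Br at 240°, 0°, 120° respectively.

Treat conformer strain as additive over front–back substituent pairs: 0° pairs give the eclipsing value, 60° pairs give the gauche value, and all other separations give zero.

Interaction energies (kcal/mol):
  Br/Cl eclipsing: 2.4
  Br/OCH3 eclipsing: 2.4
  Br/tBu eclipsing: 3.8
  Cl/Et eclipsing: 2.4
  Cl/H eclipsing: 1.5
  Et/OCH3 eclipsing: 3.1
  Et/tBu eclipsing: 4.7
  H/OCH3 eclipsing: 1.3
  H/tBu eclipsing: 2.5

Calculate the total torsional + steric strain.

8.0 kcal/mol

This conformer (eclipsed): OCH3(0°)/Et(0°) eclipsed 3.1; Cl(120°)/Br(120°) eclipsed 2.4; tBu(240°)/H(240°) eclipsed 2.5 → 8.0 kcal/mol.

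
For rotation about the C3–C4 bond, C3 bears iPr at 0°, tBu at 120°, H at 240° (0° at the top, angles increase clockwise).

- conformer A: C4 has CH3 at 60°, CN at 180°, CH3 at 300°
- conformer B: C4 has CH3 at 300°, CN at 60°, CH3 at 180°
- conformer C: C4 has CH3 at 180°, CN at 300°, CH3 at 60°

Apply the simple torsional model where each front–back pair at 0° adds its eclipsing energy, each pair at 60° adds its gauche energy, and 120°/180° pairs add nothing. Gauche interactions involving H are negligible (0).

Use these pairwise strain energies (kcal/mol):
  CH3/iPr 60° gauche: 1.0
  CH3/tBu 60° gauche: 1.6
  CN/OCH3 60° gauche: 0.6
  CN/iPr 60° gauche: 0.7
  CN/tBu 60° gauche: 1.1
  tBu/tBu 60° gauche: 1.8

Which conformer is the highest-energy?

A (staggered): iPr–CH3 gauche, iPr–CH3 gauche, tBu–CH3 gauche, tBu–CN gauche; 1.0 + 1.0 + 1.6 + 1.1 = 4.7 kcal/mol.
B (staggered): iPr–CH3 gauche, iPr–CN gauche, tBu–CN gauche, tBu–CH3 gauche; 1.0 + 0.7 + 1.1 + 1.6 = 4.4 kcal/mol.
C (staggered): iPr–CN gauche, iPr–CH3 gauche, tBu–CH3 gauche, tBu–CH3 gauche; 0.7 + 1.0 + 1.6 + 1.6 = 4.9 kcal/mol.
C has the highest total (4.9 kcal/mol).

C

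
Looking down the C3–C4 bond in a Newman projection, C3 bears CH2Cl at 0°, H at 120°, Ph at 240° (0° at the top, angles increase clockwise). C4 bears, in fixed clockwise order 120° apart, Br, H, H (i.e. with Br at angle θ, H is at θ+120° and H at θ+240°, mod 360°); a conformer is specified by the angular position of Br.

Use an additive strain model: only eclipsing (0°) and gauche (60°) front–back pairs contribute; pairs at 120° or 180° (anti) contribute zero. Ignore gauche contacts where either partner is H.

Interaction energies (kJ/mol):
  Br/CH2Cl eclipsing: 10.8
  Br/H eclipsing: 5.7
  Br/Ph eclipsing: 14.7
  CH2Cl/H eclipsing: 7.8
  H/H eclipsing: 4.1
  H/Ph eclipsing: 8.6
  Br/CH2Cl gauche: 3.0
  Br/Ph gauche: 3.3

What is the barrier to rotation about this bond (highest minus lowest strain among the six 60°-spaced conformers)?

23.6 kJ/mol

Br at 0° (eclipsed): CH2Cl–Br eclipsed, H–H eclipsed, Ph–H eclipsed; 10.8 + 4.1 + 8.6 = 23.5 kJ/mol.
Br at 60° (staggered): CH2Cl–Br gauche; 3.0 = 3.0 kJ/mol.
Br at 120° (eclipsed): CH2Cl–H eclipsed, H–Br eclipsed, Ph–H eclipsed; 7.8 + 5.7 + 8.6 = 22.1 kJ/mol.
Br at 180° (staggered): Ph–Br gauche; 3.3 = 3.3 kJ/mol.
Br at 240° (eclipsed): CH2Cl–H eclipsed, H–H eclipsed, Ph–Br eclipsed; 7.8 + 4.1 + 14.7 = 26.6 kJ/mol.
Br at 300° (staggered): CH2Cl–Br gauche, Ph–Br gauche; 3.0 + 3.3 = 6.3 kJ/mol.
Max at 240° (26.6 kJ/mol), min at 60° (3.0 kJ/mol); barrier = 23.6 kJ/mol.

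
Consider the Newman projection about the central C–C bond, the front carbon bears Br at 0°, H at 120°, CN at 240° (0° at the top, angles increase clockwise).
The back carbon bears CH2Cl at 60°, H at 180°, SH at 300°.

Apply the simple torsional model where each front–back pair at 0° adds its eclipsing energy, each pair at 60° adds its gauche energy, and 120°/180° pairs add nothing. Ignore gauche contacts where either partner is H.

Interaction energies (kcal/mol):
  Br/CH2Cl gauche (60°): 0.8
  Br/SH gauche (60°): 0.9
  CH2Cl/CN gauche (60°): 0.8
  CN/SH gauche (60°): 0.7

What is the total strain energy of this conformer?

2.4 kcal/mol

This conformer (staggered): Br(0°)/CH2Cl(60°) gauche 0.8; Br(0°)/SH(300°) gauche 0.9; CN(240°)/SH(300°) gauche 0.7 → 2.4 kcal/mol.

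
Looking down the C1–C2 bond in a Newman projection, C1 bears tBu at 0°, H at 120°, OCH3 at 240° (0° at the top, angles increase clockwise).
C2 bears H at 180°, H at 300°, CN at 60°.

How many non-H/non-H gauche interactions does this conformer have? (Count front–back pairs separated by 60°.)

Non-H gauche pairs: tBu(0°)/CN(60°) — 1 interaction.

1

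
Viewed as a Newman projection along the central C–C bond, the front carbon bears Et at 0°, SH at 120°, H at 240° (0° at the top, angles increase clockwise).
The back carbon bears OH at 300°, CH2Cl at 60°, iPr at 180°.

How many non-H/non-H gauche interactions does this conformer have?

4

Non-H gauche pairs: Et(0°)/OH(300°); Et(0°)/CH2Cl(60°); SH(120°)/CH2Cl(60°); SH(120°)/iPr(180°) — 4 interactions.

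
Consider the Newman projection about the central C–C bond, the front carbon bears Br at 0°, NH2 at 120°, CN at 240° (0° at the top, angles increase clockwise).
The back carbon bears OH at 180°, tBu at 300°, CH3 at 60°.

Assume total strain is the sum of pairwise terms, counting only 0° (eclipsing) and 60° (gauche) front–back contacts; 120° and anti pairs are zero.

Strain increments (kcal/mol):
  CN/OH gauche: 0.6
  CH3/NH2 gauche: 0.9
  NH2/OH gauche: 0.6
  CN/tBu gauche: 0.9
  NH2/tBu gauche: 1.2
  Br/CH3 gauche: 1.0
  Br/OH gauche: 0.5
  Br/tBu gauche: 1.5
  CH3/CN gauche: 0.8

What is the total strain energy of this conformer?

This conformer (staggered): Br(0°)/tBu(300°) gauche 1.5; Br(0°)/CH3(60°) gauche 1.0; NH2(120°)/OH(180°) gauche 0.6; NH2(120°)/CH3(60°) gauche 0.9; CN(240°)/OH(180°) gauche 0.6; CN(240°)/tBu(300°) gauche 0.9 → 5.5 kcal/mol.

5.5 kcal/mol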